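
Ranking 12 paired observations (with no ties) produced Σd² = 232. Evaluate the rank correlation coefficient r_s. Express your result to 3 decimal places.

ρ = 1 − 6Σd² / [n(n²−1)] = 1 − 6×232 / (12×143)
  = 1 − 1392/1716 = 1 − 0.8112 ≈ 0.189

0.189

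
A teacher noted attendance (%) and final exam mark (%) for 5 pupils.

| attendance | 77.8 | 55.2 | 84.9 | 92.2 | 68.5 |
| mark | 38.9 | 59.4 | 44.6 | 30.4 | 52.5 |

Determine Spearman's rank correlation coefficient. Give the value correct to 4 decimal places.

-0.9000

Rank attendance: 3, 1, 4, 5, 2
Rank mark: 2, 5, 3, 1, 4
d = rank(attendance) − rank(mark): 1, -4, 1, 4, -2; Σd² = 38
ρ = 1 − 6Σd² / [n(n²−1)] = 1 − 6×38 / (5×24) = 1 − 228/120 ≈ -0.9000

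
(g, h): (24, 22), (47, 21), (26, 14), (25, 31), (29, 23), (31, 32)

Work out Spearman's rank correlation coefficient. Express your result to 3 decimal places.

Rank g: 1, 6, 3, 2, 4, 5
Rank h: 3, 2, 1, 5, 4, 6
d = rank(g) − rank(h): -2, 4, 2, -3, 0, -1; Σd² = 34
ρ = 1 − 6Σd² / [n(n²−1)] = 1 − 6×34 / (6×35) = 1 − 204/210 ≈ 0.029

0.029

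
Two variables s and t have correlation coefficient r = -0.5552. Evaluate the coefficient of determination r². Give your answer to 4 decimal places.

0.3082

r² = (-0.5552)² = 0.3082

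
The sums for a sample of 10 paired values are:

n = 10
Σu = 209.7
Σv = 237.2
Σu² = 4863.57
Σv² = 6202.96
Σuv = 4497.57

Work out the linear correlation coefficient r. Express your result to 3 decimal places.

r = (nΣuv − ΣuΣv) / √[(nΣu² − (Σu)²)(nΣv² − (Σv)²)]
Numerator: 10×4497.57 − 209.7×237.2 = -4765.14
Denominator: √[(48635.7 − 43974.09)(62029.6 − 56263.84)] = √[4661.61 × 5765.76] = 5184.3731
r = -4765.14 / 5184.3731 ≈ -0.919

-0.919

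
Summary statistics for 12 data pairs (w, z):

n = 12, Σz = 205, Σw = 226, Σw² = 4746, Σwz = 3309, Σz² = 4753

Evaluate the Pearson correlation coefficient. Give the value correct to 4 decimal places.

r = (nΣwz − ΣwΣz) / √[(nΣw² − (Σw)²)(nΣz² − (Σz)²)]
Numerator: 12×3309 − 226×205 = -6622
Denominator: √[(56952 − 51076)(57036 − 42025)] = √[5876 × 15011] = 9391.7323
r = -6622 / 9391.7323 ≈ -0.7051

-0.7051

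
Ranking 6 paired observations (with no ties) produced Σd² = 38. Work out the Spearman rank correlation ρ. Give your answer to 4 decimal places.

ρ = 1 − 6Σd² / [n(n²−1)] = 1 − 6×38 / (6×35)
  = 1 − 228/210 = 1 − 1.08571 ≈ -0.0857

-0.0857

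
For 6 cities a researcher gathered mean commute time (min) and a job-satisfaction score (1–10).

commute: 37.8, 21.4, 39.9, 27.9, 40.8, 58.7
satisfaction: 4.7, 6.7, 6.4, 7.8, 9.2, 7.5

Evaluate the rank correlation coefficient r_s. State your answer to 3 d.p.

Rank commute: 3, 1, 4, 2, 5, 6
Rank satisfaction: 1, 3, 2, 5, 6, 4
d = rank(commute) − rank(satisfaction): 2, -2, 2, -3, -1, 2; Σd² = 26
ρ = 1 − 6Σd² / [n(n²−1)] = 1 − 6×26 / (6×35) = 1 − 156/210 ≈ 0.257

0.257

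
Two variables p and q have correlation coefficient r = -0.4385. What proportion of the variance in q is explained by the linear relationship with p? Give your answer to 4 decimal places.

0.1923

r² = (-0.4385)² = 0.1923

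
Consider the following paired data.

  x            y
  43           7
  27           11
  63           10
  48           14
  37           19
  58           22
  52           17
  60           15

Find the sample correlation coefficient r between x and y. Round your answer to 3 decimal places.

0.199

n = 8, Σx = 388, Σy = 115, Σx² = 19888, Σy² = 1825, Σxy = 5663
nΣxy − ΣxΣy = 45304 − 44620 = 684
nΣx² − (Σx)² = 159104 − 150544 = 8560; nΣy² − (Σy)² = 14600 − 13225 = 1375
r = 684 / √(8560 × 1375) = 684 / 3430.7434 ≈ 0.199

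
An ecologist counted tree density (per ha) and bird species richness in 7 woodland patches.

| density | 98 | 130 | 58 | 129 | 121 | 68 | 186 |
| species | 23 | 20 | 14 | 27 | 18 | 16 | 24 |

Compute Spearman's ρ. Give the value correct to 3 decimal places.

0.750

Rank density: 3, 6, 1, 5, 4, 2, 7
Rank species: 5, 4, 1, 7, 3, 2, 6
d = rank(density) − rank(species): -2, 2, 0, -2, 1, 0, 1; Σd² = 14
ρ = 1 − 6Σd² / [n(n²−1)] = 1 − 6×14 / (7×48) = 1 − 84/336 ≈ 0.750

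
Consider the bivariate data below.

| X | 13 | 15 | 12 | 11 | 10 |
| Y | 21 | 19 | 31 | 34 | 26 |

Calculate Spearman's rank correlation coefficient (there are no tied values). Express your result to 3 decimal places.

-0.700

Rank X: 4, 5, 3, 2, 1
Rank Y: 2, 1, 4, 5, 3
d = rank(X) − rank(Y): 2, 4, -1, -3, -2; Σd² = 34
ρ = 1 − 6Σd² / [n(n²−1)] = 1 − 6×34 / (5×24) = 1 − 204/120 ≈ -0.700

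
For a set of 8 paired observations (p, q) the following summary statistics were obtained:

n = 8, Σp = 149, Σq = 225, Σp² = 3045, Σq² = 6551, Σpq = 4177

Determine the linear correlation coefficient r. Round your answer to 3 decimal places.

-0.056

r = (nΣpq − ΣpΣq) / √[(nΣp² − (Σp)²)(nΣq² − (Σq)²)]
Numerator: 8×4177 − 149×225 = -109
Denominator: √[(24360 − 22201)(52408 − 50625)] = √[2159 × 1783] = 1962.0135
r = -109 / 1962.0135 ≈ -0.056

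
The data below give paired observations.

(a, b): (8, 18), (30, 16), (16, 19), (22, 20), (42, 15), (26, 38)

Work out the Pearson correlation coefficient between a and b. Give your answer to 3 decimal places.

-0.076

n = 6, Σa = 144, Σb = 126, Σa² = 4144, Σb² = 3010, Σab = 2986
nΣab − ΣaΣb = 17916 − 18144 = -228
nΣa² − (Σa)² = 24864 − 20736 = 4128; nΣb² − (Σb)² = 18060 − 15876 = 2184
r = -228 / √(4128 × 2184) = -228 / 3002.5909 ≈ -0.076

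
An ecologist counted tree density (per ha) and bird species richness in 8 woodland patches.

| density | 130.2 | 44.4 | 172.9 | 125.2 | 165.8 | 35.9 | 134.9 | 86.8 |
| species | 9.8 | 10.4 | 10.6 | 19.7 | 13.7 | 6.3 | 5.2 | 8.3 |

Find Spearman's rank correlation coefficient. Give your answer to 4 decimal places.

Rank density: 5, 2, 8, 4, 7, 1, 6, 3
Rank species: 4, 5, 6, 8, 7, 2, 1, 3
d = rank(density) − rank(species): 1, -3, 2, -4, 0, -1, 5, 0; Σd² = 56
ρ = 1 − 6Σd² / [n(n²−1)] = 1 − 6×56 / (8×63) = 1 − 336/504 ≈ 0.3333

0.3333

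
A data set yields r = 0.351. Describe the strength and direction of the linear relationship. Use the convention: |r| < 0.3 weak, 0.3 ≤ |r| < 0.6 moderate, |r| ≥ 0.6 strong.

moderate positive

r = 0.351 > 0 so the relationship is positive.
|r| = 0.351, which falls in the moderate range.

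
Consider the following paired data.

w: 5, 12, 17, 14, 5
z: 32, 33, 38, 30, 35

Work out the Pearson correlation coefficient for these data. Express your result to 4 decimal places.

0.2453

n = 5, Σw = 53, Σz = 168, Σw² = 679, Σz² = 5682, Σwz = 1797
nΣwz − ΣwΣz = 8985 − 8904 = 81
nΣw² − (Σw)² = 3395 − 2809 = 586; nΣz² − (Σz)² = 28410 − 28224 = 186
r = 81 / √(586 × 186) = 81 / 330.1454 ≈ 0.2453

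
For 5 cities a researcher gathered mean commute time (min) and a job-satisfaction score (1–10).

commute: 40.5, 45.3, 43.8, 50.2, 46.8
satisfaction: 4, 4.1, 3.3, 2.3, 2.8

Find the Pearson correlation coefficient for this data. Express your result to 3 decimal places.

n = 5, Σx = 226.6, Σy = 16.5, Σx² = 10321.06, Σy² = 56.83, Σxy = 738.77
nΣxy − ΣxΣy = 3693.85 − 3738.9 = -45.05
nΣx² − (Σx)² = 51605.3 − 51347.56 = 257.74; nΣy² − (Σy)² = 284.15 − 272.25 = 11.9
r = -45.05 / √(257.74 × 11.9) = -45.05 / 55.3815 ≈ -0.813

-0.813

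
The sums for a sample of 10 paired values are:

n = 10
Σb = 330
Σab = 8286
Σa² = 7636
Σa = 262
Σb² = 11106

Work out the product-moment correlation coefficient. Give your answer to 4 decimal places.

-0.8818

r = (nΣab − ΣaΣb) / √[(nΣa² − (Σa)²)(nΣb² − (Σb)²)]
Numerator: 10×8286 − 262×330 = -3600
Denominator: √[(76360 − 68644)(111060 − 108900)] = √[7716 × 2160] = 4082.4698
r = -3600 / 4082.4698 ≈ -0.8818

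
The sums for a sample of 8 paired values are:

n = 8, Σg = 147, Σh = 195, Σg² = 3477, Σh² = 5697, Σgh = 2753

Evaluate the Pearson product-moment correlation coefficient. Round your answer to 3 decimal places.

r = (nΣgh − ΣgΣh) / √[(nΣg² − (Σg)²)(nΣh² − (Σh)²)]
Numerator: 8×2753 − 147×195 = -6641
Denominator: √[(27816 − 21609)(45576 − 38025)] = √[6207 × 7551] = 6846.0979
r = -6641 / 6846.0979 ≈ -0.970

-0.970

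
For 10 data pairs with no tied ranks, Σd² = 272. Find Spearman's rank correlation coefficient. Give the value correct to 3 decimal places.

-0.648

ρ = 1 − 6Σd² / [n(n²−1)] = 1 − 6×272 / (10×99)
  = 1 − 1632/990 = 1 − 1.6485 ≈ -0.648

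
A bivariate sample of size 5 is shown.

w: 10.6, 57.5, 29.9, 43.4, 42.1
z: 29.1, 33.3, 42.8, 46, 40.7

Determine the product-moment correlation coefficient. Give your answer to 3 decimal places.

0.347

n = 5, Σw = 183.5, Σz = 191.9, Σw² = 7968.59, Σz² = 7560.03, Σwz = 7212.8
nΣwz − ΣwΣz = 36064 − 35213.65 = 850.35
nΣw² − (Σw)² = 39842.95 − 33672.25 = 6170.7; nΣz² − (Σz)² = 37800.15 − 36825.61 = 974.54
r = 850.35 / √(6170.7 × 974.54) = 850.35 / 2452.2630 ≈ 0.347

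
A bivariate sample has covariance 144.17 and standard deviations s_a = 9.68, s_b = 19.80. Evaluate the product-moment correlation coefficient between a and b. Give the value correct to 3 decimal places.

0.752

r = Cov(a,b) / (s_a · s_b) = 144.17 / (9.68 × 19.80)
  = 144.17 / 191.6640 ≈ 0.752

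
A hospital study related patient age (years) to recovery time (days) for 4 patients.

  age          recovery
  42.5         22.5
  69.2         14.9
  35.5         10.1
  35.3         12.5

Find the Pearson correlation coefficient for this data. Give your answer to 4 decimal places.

0.1917

n = 4, Σx = 182.5, Σy = 60, Σx² = 9101.23, Σy² = 986.52, Σxy = 2787.13
nΣxy − ΣxΣy = 11148.52 − 10950 = 198.52
nΣx² − (Σx)² = 36404.92 − 33306.25 = 3098.67; nΣy² − (Σy)² = 3946.08 − 3600 = 346.08
r = 198.52 / √(3098.67 × 346.08) = 198.52 / 1035.5615 ≈ 0.1917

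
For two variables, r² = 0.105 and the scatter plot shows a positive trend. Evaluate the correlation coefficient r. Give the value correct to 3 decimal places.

|r| = √0.105 = 0.324
The association is positive, so r = 0.324.

0.324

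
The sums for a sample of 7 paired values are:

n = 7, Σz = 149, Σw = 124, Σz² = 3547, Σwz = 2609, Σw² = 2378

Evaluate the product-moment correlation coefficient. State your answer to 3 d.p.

-0.117

r = (nΣwz − ΣwΣz) / √[(nΣw² − (Σw)²)(nΣz² − (Σz)²)]
Numerator: 7×2609 − 124×149 = -213
Denominator: √[(16646 − 15376)(24829 − 22201)] = √[1270 × 2628] = 1826.8990
r = -213 / 1826.8990 ≈ -0.117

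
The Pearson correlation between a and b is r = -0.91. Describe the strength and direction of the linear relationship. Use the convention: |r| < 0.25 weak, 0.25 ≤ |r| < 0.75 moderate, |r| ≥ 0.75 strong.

strong negative

r = -0.91 < 0 so the relationship is negative.
|r| = 0.91, which falls in the strong range.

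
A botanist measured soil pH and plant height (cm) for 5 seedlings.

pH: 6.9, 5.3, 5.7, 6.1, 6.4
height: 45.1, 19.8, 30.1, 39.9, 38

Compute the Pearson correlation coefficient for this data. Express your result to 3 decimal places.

0.946

n = 5, Σx = 30.4, Σy = 172.9, Σx² = 186.36, Σy² = 6368.07, Σxy = 1074.29
nΣxy − ΣxΣy = 5371.45 − 5256.16 = 115.29
nΣx² − (Σx)² = 931.8 − 924.16 = 7.64; nΣy² − (Σy)² = 31840.35 − 29894.41 = 1945.94
r = 115.29 / √(7.64 × 1945.94) = 115.29 / 121.9302 ≈ 0.946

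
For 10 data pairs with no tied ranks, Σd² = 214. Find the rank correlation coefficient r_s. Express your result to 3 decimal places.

ρ = 1 − 6Σd² / [n(n²−1)] = 1 − 6×214 / (10×99)
  = 1 − 1284/990 = 1 − 1.2970 ≈ -0.297

-0.297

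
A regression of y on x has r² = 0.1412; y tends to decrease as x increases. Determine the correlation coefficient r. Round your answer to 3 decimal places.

-0.376

|r| = √0.1412 = 0.376
The association is negative, so r = −0.376.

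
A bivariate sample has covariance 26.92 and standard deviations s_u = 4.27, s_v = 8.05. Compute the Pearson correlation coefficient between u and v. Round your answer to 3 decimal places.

r = Cov(u,v) / (s_u · s_v) = 26.92 / (4.27 × 8.05)
  = 26.92 / 34.3735 ≈ 0.783

0.783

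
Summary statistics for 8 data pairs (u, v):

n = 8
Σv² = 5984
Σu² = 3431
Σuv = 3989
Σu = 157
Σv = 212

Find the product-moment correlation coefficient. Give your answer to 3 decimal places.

-0.479

r = (nΣuv − ΣuΣv) / √[(nΣu² − (Σu)²)(nΣv² − (Σv)²)]
Numerator: 8×3989 − 157×212 = -1372
Denominator: √[(27448 − 24649)(47872 − 44944)] = √[2799 × 2928] = 2862.7735
r = -1372 / 2862.7735 ≈ -0.479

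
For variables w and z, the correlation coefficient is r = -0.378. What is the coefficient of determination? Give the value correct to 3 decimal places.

0.143

r² = (-0.378)² = 0.143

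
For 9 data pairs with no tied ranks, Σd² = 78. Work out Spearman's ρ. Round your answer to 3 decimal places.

0.350

ρ = 1 − 6Σd² / [n(n²−1)] = 1 − 6×78 / (9×80)
  = 1 − 468/720 = 1 − 0.6500 ≈ 0.350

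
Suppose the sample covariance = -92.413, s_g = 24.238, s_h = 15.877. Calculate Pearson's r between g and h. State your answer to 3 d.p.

r = Cov(g,h) / (s_g · s_h) = -92.413 / (24.238 × 15.877)
  = -92.413 / 384.8267 ≈ -0.240

-0.240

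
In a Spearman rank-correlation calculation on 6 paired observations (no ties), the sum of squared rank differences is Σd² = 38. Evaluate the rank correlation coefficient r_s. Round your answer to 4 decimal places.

-0.0857

ρ = 1 − 6Σd² / [n(n²−1)] = 1 − 6×38 / (6×35)
  = 1 − 228/210 = 1 − 1.08571 ≈ -0.0857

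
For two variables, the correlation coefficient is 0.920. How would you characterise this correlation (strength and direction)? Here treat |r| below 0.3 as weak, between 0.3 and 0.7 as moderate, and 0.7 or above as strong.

r = 0.920 > 0 so the relationship is positive.
|r| = 0.920, which falls in the strong range.

strong positive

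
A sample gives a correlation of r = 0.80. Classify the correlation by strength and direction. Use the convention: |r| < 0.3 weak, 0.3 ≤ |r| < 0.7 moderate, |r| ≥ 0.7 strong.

strong positive

r = 0.80 > 0 so the relationship is positive.
|r| = 0.80, which falls in the strong range.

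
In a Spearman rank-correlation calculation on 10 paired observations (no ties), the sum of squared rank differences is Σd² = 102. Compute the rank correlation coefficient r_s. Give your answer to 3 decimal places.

ρ = 1 − 6Σd² / [n(n²−1)] = 1 − 6×102 / (10×99)
  = 1 − 612/990 = 1 − 0.6182 ≈ 0.382

0.382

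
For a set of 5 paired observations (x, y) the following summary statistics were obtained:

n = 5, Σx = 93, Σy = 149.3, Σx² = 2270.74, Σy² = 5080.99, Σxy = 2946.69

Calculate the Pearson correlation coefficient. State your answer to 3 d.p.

0.292

r = (nΣxy − ΣxΣy) / √[(nΣx² − (Σx)²)(nΣy² − (Σy)²)]
Numerator: 5×2946.69 − 93×149.3 = 848.55
Denominator: √[(11353.7 − 8649)(25404.95 − 22290.49)] = √[2704.7 × 3114.46] = 2902.3577
r = 848.55 / 2902.3577 ≈ 0.292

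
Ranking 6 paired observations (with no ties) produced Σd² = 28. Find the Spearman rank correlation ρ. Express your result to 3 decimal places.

ρ = 1 − 6Σd² / [n(n²−1)] = 1 − 6×28 / (6×35)
  = 1 − 168/210 = 1 − 0.8000 ≈ 0.200

0.200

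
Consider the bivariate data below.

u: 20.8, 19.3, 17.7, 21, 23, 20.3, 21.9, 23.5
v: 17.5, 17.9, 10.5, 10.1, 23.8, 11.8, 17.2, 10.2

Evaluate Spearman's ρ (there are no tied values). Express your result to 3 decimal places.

-0.048

Rank u: 4, 2, 1, 5, 7, 3, 6, 8
Rank v: 6, 7, 3, 1, 8, 4, 5, 2
d = rank(u) − rank(v): -2, -5, -2, 4, -1, -1, 1, 6; Σd² = 88
ρ = 1 − 6Σd² / [n(n²−1)] = 1 − 6×88 / (8×63) = 1 − 528/504 ≈ -0.048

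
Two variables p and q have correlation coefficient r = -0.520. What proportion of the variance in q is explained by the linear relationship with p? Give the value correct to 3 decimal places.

0.270

r² = (-0.520)² = 0.270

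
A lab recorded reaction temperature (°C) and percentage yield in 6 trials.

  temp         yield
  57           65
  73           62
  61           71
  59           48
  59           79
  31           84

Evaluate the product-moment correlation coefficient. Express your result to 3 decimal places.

-0.581

n = 6, Σx = 340, Σy = 409, Σx² = 20222, Σy² = 28711, Σxy = 22659
nΣxy − ΣxΣy = 135954 − 139060 = -3106
nΣx² − (Σx)² = 121332 − 115600 = 5732; nΣy² − (Σy)² = 172266 − 167281 = 4985
r = -3106 / √(5732 × 4985) = -3106 / 5345.4672 ≈ -0.581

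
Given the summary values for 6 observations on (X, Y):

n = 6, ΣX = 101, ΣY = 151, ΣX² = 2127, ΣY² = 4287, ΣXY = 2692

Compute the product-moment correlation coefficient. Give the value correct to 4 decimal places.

0.3294

r = (nΣXY − ΣXΣY) / √[(nΣX² − (ΣX)²)(nΣY² − (ΣY)²)]
Numerator: 6×2692 − 101×151 = 901
Denominator: √[(12762 − 10201)(25722 − 22801)] = √[2561 × 2921] = 2735.0834
r = 901 / 2735.0834 ≈ 0.3294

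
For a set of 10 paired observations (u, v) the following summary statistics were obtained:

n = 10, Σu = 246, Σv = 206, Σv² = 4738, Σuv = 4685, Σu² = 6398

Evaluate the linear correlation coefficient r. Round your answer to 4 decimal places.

r = (nΣuv − ΣuΣv) / √[(nΣu² − (Σu)²)(nΣv² − (Σv)²)]
Numerator: 10×4685 − 246×206 = -3826
Denominator: √[(63980 − 60516)(47380 − 42436)] = √[3464 × 4944] = 4138.3591
r = -3826 / 4138.3591 ≈ -0.9245

-0.9245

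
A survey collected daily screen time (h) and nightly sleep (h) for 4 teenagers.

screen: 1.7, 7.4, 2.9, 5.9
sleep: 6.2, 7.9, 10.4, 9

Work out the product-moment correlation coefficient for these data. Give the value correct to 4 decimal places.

n = 4, Σx = 17.9, Σy = 33.5, Σx² = 100.87, Σy² = 290.01, Σxy = 152.26
nΣxy − ΣxΣy = 609.04 − 599.65 = 9.39
nΣx² − (Σx)² = 403.48 − 320.41 = 83.07; nΣy² − (Σy)² = 1160.04 − 1122.25 = 37.79
r = 9.39 / √(83.07 × 37.79) = 9.39 / 56.0287 ≈ 0.1676

0.1676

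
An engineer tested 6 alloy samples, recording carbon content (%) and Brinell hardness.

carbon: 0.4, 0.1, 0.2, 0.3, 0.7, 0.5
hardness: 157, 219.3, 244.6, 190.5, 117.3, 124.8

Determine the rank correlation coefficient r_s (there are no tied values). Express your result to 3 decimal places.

-0.943

Rank carbon: 4, 1, 2, 3, 6, 5
Rank hardness: 3, 5, 6, 4, 1, 2
d = rank(carbon) − rank(hardness): 1, -4, -4, -1, 5, 3; Σd² = 68
ρ = 1 − 6Σd² / [n(n²−1)] = 1 − 6×68 / (6×35) = 1 − 408/210 ≈ -0.943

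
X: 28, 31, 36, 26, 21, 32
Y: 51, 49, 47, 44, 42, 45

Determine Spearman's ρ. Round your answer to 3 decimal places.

Rank X: 3, 4, 6, 2, 1, 5
Rank Y: 6, 5, 4, 2, 1, 3
d = rank(X) − rank(Y): -3, -1, 2, 0, 0, 2; Σd² = 18
ρ = 1 − 6Σd² / [n(n²−1)] = 1 − 6×18 / (6×35) = 1 − 108/210 ≈ 0.486

0.486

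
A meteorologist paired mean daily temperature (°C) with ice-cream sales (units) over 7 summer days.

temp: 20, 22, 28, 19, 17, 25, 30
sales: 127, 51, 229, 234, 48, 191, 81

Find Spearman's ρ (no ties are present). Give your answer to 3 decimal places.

Rank temp: 3, 4, 6, 2, 1, 5, 7
Rank sales: 4, 2, 6, 7, 1, 5, 3
d = rank(temp) − rank(sales): -1, 2, 0, -5, 0, 0, 4; Σd² = 46
ρ = 1 − 6Σd² / [n(n²−1)] = 1 − 6×46 / (7×48) = 1 − 276/336 ≈ 0.179

0.179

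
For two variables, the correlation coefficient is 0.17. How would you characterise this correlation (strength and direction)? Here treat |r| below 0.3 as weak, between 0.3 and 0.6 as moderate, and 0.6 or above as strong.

r = 0.17 > 0 so the relationship is positive.
|r| = 0.17, which falls in the weak range.

weak positive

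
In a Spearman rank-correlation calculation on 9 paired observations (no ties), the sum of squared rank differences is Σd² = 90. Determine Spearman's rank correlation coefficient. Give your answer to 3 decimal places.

0.250

ρ = 1 − 6Σd² / [n(n²−1)] = 1 − 6×90 / (9×80)
  = 1 − 540/720 = 1 − 0.7500 ≈ 0.250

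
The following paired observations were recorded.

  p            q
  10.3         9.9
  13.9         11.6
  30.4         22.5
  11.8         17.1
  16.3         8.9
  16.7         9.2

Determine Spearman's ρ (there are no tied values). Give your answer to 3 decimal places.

0.086

Rank p: 1, 3, 6, 2, 4, 5
Rank q: 3, 4, 6, 5, 1, 2
d = rank(p) − rank(q): -2, -1, 0, -3, 3, 3; Σd² = 32
ρ = 1 − 6Σd² / [n(n²−1)] = 1 − 6×32 / (6×35) = 1 − 192/210 ≈ 0.086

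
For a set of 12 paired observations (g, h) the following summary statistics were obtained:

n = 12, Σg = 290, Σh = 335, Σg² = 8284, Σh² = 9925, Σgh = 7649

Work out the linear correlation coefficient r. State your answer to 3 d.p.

-0.523

r = (nΣgh − ΣgΣh) / √[(nΣg² − (Σg)²)(nΣh² − (Σh)²)]
Numerator: 12×7649 − 290×335 = -5362
Denominator: √[(99408 − 84100)(119100 − 112225)] = √[15308 × 6875] = 10258.7767
r = -5362 / 10258.7767 ≈ -0.523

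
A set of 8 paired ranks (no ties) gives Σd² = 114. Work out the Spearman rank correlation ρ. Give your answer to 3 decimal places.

-0.357

ρ = 1 − 6Σd² / [n(n²−1)] = 1 − 6×114 / (8×63)
  = 1 − 684/504 = 1 − 1.3571 ≈ -0.357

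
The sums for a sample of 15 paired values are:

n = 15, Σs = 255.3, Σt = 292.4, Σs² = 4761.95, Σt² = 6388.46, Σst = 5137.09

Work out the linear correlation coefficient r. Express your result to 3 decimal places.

r = (nΣst − ΣsΣt) / √[(nΣs² − (Σs)²)(nΣt² − (Σt)²)]
Numerator: 15×5137.09 − 255.3×292.4 = 2406.63
Denominator: √[(71429.25 − 65178.09)(95826.9 − 85497.76)] = √[6251.16 × 10329.14] = 8035.4905
r = 2406.63 / 8035.4905 ≈ 0.300

0.300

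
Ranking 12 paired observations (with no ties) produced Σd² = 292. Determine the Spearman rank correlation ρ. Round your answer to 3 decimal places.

ρ = 1 − 6Σd² / [n(n²−1)] = 1 − 6×292 / (12×143)
  = 1 − 1752/1716 = 1 − 1.0210 ≈ -0.021

-0.021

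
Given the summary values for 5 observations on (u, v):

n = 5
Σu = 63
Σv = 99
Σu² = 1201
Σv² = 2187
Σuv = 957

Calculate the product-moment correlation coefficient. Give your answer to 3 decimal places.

r = (nΣuv − ΣuΣv) / √[(nΣu² − (Σu)²)(nΣv² − (Σv)²)]
Numerator: 5×957 − 63×99 = -1452
Denominator: √[(6005 − 3969)(10935 − 9801)] = √[2036 × 1134] = 1519.4815
r = -1452 / 1519.4815 ≈ -0.956

-0.956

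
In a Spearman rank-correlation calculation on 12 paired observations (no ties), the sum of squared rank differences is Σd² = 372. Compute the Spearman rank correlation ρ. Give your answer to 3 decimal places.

ρ = 1 − 6Σd² / [n(n²−1)] = 1 − 6×372 / (12×143)
  = 1 − 2232/1716 = 1 − 1.3007 ≈ -0.301

-0.301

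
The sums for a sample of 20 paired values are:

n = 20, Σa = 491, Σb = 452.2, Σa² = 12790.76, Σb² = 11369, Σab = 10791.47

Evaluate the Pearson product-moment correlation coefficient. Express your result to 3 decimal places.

r = (nΣab − ΣaΣb) / √[(nΣa² − (Σa)²)(nΣb² − (Σb)²)]
Numerator: 20×10791.47 − 491×452.2 = -6200.8
Denominator: √[(255815.2 − 241081)(227380 − 204484.84)] = √[14734.2 × 22895.16] = 18366.8687
r = -6200.8 / 18366.8687 ≈ -0.338

-0.338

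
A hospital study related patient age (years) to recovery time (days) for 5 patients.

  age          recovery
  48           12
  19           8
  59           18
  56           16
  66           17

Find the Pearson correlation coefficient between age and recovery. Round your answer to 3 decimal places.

0.944

n = 5, Σx = 248, Σy = 71, Σx² = 13638, Σy² = 1077, Σxy = 3808
nΣxy − ΣxΣy = 19040 − 17608 = 1432
nΣx² − (Σx)² = 68190 − 61504 = 6686; nΣy² − (Σy)² = 5385 − 5041 = 344
r = 1432 / √(6686 × 344) = 1432 / 1516.5698 ≈ 0.944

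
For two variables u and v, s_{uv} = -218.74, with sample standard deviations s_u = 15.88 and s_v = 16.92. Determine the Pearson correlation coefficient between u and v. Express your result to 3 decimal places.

r = Cov(u,v) / (s_u · s_v) = -218.74 / (15.88 × 16.92)
  = -218.74 / 268.6896 ≈ -0.814

-0.814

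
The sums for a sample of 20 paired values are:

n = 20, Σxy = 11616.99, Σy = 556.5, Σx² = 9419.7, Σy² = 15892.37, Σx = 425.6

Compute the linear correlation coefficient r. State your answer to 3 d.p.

r = (nΣxy − ΣxΣy) / √[(nΣx² − (Σx)²)(nΣy² − (Σy)²)]
Numerator: 20×11616.99 − 425.6×556.5 = -4506.6
Denominator: √[(188394 − 181135.36)(317847.4 − 309692.25)] = √[7258.64 × 8155.15] = 7693.8481
r = -4506.6 / 7693.8481 ≈ -0.586

-0.586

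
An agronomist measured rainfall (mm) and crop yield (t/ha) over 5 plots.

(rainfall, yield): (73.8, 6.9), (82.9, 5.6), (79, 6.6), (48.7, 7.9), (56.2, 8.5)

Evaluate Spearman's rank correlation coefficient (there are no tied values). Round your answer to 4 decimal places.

Rank rainfall: 3, 5, 4, 1, 2
Rank yield: 3, 1, 2, 4, 5
d = rank(rainfall) − rank(yield): 0, 4, 2, -3, -3; Σd² = 38
ρ = 1 − 6Σd² / [n(n²−1)] = 1 − 6×38 / (5×24) = 1 − 228/120 ≈ -0.9000

-0.9000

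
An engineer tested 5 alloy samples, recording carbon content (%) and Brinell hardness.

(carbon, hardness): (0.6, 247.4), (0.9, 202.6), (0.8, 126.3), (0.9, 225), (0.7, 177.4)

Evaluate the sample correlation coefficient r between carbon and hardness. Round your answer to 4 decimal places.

-0.2005

n = 5, Σx = 3.9, Σy = 978.7, Σx² = 3.11, Σy² = 200300.97, Σxy = 758.5
nΣxy − ΣxΣy = 3792.5 − 3816.93 = -24.43
nΣx² − (Σx)² = 15.55 − 15.21 = 0.34; nΣy² − (Σy)² = 1001504.85 − 957853.69 = 43651.16
r = -24.43 / √(0.34 × 43651.16) = -24.43 / 121.8253 ≈ -0.2005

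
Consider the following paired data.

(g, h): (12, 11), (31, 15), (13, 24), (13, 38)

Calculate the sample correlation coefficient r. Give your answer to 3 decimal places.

-0.349

n = 4, Σg = 69, Σh = 88, Σg² = 1443, Σh² = 2366, Σgh = 1403
nΣgh − ΣgΣh = 5612 − 6072 = -460
nΣg² − (Σg)² = 5772 − 4761 = 1011; nΣh² − (Σh)² = 9464 − 7744 = 1720
r = -460 / √(1011 × 1720) = -460 / 1318.6812 ≈ -0.349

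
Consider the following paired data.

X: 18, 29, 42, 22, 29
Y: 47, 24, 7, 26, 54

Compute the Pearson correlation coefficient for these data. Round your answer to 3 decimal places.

-0.650

n = 5, ΣX = 140, ΣY = 158, ΣX² = 4254, ΣY² = 6426, ΣXY = 3974
nΣXY − ΣXΣY = 19870 − 22120 = -2250
nΣX² − (ΣX)² = 21270 − 19600 = 1670; nΣY² − (ΣY)² = 32130 − 24964 = 7166
r = -2250 / √(1670 × 7166) = -2250 / 3459.3670 ≈ -0.650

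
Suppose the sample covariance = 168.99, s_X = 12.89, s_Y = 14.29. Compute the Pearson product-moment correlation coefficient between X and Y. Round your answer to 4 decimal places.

0.9174

r = Cov(X,Y) / (s_X · s_Y) = 168.99 / (12.89 × 14.29)
  = 168.99 / 184.1981 ≈ 0.9174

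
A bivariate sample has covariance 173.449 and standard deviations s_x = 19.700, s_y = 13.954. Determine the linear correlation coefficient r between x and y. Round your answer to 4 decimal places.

r = Cov(x,y) / (s_x · s_y) = 173.449 / (19.700 × 13.954)
  = 173.449 / 274.8938 ≈ 0.6310

0.6310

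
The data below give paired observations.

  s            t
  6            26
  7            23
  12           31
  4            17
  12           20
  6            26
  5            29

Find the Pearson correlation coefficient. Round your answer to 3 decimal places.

n = 7, Σs = 52, Σt = 172, Σs² = 450, Σt² = 4372, Σst = 1298
nΣst − ΣsΣt = 9086 − 8944 = 142
nΣs² − (Σs)² = 3150 − 2704 = 446; nΣt² − (Σt)² = 30604 − 29584 = 1020
r = 142 / √(446 × 1020) = 142 / 674.4776 ≈ 0.211

0.211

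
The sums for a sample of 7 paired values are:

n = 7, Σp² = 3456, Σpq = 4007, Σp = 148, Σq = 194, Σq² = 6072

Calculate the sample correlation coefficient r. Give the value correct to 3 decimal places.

-0.199

r = (nΣpq − ΣpΣq) / √[(nΣp² − (Σp)²)(nΣq² − (Σq)²)]
Numerator: 7×4007 − 148×194 = -663
Denominator: √[(24192 − 21904)(42504 − 37636)] = √[2288 × 4868] = 3337.3618
r = -663 / 3337.3618 ≈ -0.199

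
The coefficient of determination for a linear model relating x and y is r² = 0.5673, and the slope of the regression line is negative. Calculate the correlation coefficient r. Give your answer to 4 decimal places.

|r| = √0.5673 = 0.7532
The association is negative, so r = −0.7532.

-0.7532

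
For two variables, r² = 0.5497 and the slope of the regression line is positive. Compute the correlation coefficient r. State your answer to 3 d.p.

|r| = √0.5497 = 0.741
The association is positive, so r = 0.741.

0.741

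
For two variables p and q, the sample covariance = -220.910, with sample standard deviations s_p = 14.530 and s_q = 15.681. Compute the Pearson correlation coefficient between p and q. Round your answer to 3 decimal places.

-0.970

r = Cov(p,q) / (s_p · s_q) = -220.910 / (14.530 × 15.681)
  = -220.910 / 227.8449 ≈ -0.970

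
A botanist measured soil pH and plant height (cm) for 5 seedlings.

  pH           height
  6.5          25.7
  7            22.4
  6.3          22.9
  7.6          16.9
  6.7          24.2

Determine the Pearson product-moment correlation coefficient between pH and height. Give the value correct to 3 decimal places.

-0.860

n = 5, Σx = 34.1, Σy = 112.1, Σx² = 233.59, Σy² = 2557.91, Σxy = 758.7
nΣxy − ΣxΣy = 3793.5 − 3822.61 = -29.11
nΣx² − (Σx)² = 1167.95 − 1162.81 = 5.14; nΣy² − (Σy)² = 12789.55 − 12566.41 = 223.14
r = -29.11 / √(5.14 × 223.14) = -29.11 / 33.8665 ≈ -0.860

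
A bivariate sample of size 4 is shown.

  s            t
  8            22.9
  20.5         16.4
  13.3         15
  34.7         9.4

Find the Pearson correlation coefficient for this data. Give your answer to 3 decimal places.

-0.899

n = 4, Σs = 76.5, Σt = 63.7, Σs² = 1865.23, Σt² = 1106.73, Σst = 1045.08
nΣst − ΣsΣt = 4180.32 − 4873.05 = -692.73
nΣs² − (Σs)² = 7460.92 − 5852.25 = 1608.67; nΣt² − (Σt)² = 4426.92 − 4057.69 = 369.23
r = -692.73 / √(1608.67 × 369.23) = -692.73 / 770.6940 ≈ -0.899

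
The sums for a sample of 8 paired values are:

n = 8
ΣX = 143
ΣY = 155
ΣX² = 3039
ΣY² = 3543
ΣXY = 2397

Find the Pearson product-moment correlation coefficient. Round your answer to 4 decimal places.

-0.7318

r = (nΣXY − ΣXΣY) / √[(nΣX² − (ΣX)²)(nΣY² − (ΣY)²)]
Numerator: 8×2397 − 143×155 = -2989
Denominator: √[(24312 − 20449)(28344 − 24025)] = √[3863 × 4319] = 4084.6416
r = -2989 / 4084.6416 ≈ -0.7318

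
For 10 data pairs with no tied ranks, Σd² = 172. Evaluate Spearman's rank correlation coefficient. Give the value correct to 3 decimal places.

-0.042

ρ = 1 − 6Σd² / [n(n²−1)] = 1 − 6×172 / (10×99)
  = 1 − 1032/990 = 1 − 1.0424 ≈ -0.042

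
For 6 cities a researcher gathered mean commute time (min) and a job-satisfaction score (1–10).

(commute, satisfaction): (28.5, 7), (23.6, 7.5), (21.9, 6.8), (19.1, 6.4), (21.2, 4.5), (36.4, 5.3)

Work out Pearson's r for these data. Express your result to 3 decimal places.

n = 6, Σx = 150.7, Σy = 37.5, Σx² = 3988.03, Σy² = 240.79, Σxy = 935.98
nΣxy − ΣxΣy = 5615.88 − 5651.25 = -35.37
nΣx² − (Σx)² = 23928.18 − 22710.49 = 1217.69; nΣy² − (Σy)² = 1444.74 − 1406.25 = 38.49
r = -35.37 / √(1217.69 × 38.49) = -35.37 / 216.4922 ≈ -0.163

-0.163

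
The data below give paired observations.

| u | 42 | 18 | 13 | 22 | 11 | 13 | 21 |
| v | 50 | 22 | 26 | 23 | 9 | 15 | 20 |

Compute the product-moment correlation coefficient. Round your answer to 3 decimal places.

0.917

n = 7, Σu = 140, Σv = 165, Σu² = 3472, Σv² = 4895, Σuv = 4054
nΣuv − ΣuΣv = 28378 − 23100 = 5278
nΣu² − (Σu)² = 24304 − 19600 = 4704; nΣv² − (Σv)² = 34265 − 27225 = 7040
r = 5278 / √(4704 × 7040) = 5278 / 5754.6642 ≈ 0.917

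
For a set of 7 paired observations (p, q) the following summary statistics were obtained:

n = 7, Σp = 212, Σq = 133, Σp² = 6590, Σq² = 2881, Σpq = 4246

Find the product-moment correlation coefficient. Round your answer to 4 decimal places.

r = (nΣpq − ΣpΣq) / √[(nΣp² − (Σp)²)(nΣq² − (Σq)²)]
Numerator: 7×4246 − 212×133 = 1526
Denominator: √[(46130 − 44944)(20167 − 17689)] = √[1186 × 2478] = 1714.3244
r = 1526 / 1714.3244 ≈ 0.8901

0.8901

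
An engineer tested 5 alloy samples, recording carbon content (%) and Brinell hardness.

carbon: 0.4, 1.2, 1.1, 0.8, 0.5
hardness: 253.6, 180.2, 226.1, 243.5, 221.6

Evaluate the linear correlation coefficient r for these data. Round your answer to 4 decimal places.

n = 5, Σx = 4, Σy = 1125, Σx² = 3.7, Σy² = 256305.02, Σxy = 871.99
nΣxy − ΣxΣy = 4359.95 − 4500 = -140.05
nΣx² − (Σx)² = 18.5 − 16 = 2.5; nΣy² − (Σy)² = 1281525.1 − 1265625 = 15900.1
r = -140.05 / √(2.5 × 15900.1) = -140.05 / 199.3746 ≈ -0.7024

-0.7024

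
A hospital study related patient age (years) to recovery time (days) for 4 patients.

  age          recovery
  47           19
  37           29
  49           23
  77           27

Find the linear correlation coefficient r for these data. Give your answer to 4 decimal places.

0.1183

n = 4, Σx = 210, Σy = 98, Σx² = 11908, Σy² = 2460, Σxy = 5172
nΣxy − ΣxΣy = 20688 − 20580 = 108
nΣx² − (Σx)² = 47632 − 44100 = 3532; nΣy² − (Σy)² = 9840 − 9604 = 236
r = 108 / √(3532 × 236) = 108 / 912.9907 ≈ 0.1183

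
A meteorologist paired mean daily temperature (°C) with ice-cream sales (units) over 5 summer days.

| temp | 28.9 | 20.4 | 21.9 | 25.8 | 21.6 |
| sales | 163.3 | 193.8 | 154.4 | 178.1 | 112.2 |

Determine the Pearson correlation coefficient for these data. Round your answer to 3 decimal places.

0.124

n = 5, Σx = 118.6, Σy = 801.8, Σx² = 2863.18, Σy² = 132373.14, Σxy = 19072.75
nΣxy − ΣxΣy = 95363.75 − 95093.48 = 270.27
nΣx² − (Σx)² = 14315.9 − 14065.96 = 249.94; nΣy² − (Σy)² = 661865.7 − 642883.24 = 18982.46
r = 270.27 / √(249.94 × 18982.46) = 270.27 / 2178.1818 ≈ 0.124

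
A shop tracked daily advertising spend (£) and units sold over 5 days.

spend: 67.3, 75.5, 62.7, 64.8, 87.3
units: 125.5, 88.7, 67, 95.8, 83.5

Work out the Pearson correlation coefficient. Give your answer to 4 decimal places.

n = 5, Σx = 357.6, Σy = 460.5, Σx² = 25981.16, Σy² = 44256.83, Σxy = 32841.29
nΣxy − ΣxΣy = 164206.45 − 164674.8 = -468.35
nΣx² − (Σx)² = 129905.8 − 127877.76 = 2028.04; nΣy² − (Σy)² = 221284.15 − 212060.25 = 9223.9
r = -468.35 / √(2028.04 × 9223.9) = -468.35 / 4325.0940 ≈ -0.1083

-0.1083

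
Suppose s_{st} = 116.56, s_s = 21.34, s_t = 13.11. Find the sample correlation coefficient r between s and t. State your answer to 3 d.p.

r = Cov(s,t) / (s_s · s_t) = 116.56 / (21.34 × 13.11)
  = 116.56 / 279.7674 ≈ 0.417

0.417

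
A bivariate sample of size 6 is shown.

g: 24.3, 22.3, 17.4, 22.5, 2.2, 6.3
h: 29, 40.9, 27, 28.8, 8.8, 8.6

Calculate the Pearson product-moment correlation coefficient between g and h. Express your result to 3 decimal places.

n = 6, Σg = 95, Σh = 143.1, Σg² = 1941.32, Σh² = 4223.65, Σgh = 2808.11
nΣgh − ΣgΣh = 16848.66 − 13594.5 = 3254.16
nΣg² − (Σg)² = 11647.92 − 9025 = 2622.92; nΣh² − (Σh)² = 25341.9 − 20477.61 = 4864.29
r = 3254.16 / √(2622.92 × 4864.29) = 3254.16 / 3571.9243 ≈ 0.911

0.911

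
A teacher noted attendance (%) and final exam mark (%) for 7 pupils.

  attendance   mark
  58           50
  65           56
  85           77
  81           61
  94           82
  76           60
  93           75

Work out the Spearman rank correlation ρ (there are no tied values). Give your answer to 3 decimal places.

0.964

Rank attendance: 1, 2, 5, 4, 7, 3, 6
Rank mark: 1, 2, 6, 4, 7, 3, 5
d = rank(attendance) − rank(mark): 0, 0, -1, 0, 0, 0, 1; Σd² = 2
ρ = 1 − 6Σd² / [n(n²−1)] = 1 − 6×2 / (7×48) = 1 − 12/336 ≈ 0.964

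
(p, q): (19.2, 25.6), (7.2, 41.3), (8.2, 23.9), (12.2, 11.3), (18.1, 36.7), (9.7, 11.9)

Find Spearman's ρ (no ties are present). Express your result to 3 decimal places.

-0.143

Rank p: 6, 1, 2, 4, 5, 3
Rank q: 4, 6, 3, 1, 5, 2
d = rank(p) − rank(q): 2, -5, -1, 3, 0, 1; Σd² = 40
ρ = 1 − 6Σd² / [n(n²−1)] = 1 − 6×40 / (6×35) = 1 − 240/210 ≈ -0.143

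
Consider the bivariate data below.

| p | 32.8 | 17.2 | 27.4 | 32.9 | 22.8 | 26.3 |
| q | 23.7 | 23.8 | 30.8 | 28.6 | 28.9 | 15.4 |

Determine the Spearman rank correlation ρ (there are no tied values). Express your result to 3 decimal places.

Rank p: 5, 1, 4, 6, 2, 3
Rank q: 2, 3, 6, 4, 5, 1
d = rank(p) − rank(q): 3, -2, -2, 2, -3, 2; Σd² = 34
ρ = 1 − 6Σd² / [n(n²−1)] = 1 − 6×34 / (6×35) = 1 − 204/210 ≈ 0.029

0.029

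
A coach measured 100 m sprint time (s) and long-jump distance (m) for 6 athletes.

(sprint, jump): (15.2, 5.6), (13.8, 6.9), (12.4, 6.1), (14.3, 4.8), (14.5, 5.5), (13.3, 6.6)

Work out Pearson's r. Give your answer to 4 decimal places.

-0.4980

n = 6, Σx = 83.5, Σy = 35.5, Σx² = 1166.87, Σy² = 213.03, Σxy = 492.15
nΣxy − ΣxΣy = 2952.9 − 2964.25 = -11.35
nΣx² − (Σx)² = 7001.22 − 6972.25 = 28.97; nΣy² − (Σy)² = 1278.18 − 1260.25 = 17.93
r = -11.35 / √(28.97 × 17.93) = -11.35 / 22.7911 ≈ -0.4980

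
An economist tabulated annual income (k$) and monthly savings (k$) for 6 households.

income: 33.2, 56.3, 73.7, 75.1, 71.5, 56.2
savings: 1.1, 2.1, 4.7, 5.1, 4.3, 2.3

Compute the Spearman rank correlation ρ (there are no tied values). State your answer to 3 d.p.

0.943

Rank income: 1, 3, 5, 6, 4, 2
Rank savings: 1, 2, 5, 6, 4, 3
d = rank(income) − rank(savings): 0, 1, 0, 0, 0, -1; Σd² = 2
ρ = 1 − 6Σd² / [n(n²−1)] = 1 − 6×2 / (6×35) = 1 − 12/210 ≈ 0.943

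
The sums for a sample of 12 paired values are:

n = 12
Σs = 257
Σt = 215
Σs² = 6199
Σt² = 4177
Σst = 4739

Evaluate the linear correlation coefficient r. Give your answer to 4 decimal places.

0.2829

r = (nΣst − ΣsΣt) / √[(nΣs² − (Σs)²)(nΣt² − (Σt)²)]
Numerator: 12×4739 − 257×215 = 1613
Denominator: √[(74388 − 66049)(50124 − 46225)] = √[8339 × 3899] = 5702.0839
r = 1613 / 5702.0839 ≈ 0.2829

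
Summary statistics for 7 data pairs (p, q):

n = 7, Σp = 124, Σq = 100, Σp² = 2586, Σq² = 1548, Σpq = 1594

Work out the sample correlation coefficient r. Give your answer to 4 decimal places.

-0.8227

r = (nΣpq − ΣpΣq) / √[(nΣp² − (Σp)²)(nΣq² − (Σq)²)]
Numerator: 7×1594 − 124×100 = -1242
Denominator: √[(18102 − 15376)(10836 − 10000)] = √[2726 × 836] = 1509.6145
r = -1242 / 1509.6145 ≈ -0.8227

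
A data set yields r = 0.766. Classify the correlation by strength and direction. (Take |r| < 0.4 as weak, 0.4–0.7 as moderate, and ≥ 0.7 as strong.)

r = 0.766 > 0 so the relationship is positive.
|r| = 0.766, which falls in the strong range.

strong positive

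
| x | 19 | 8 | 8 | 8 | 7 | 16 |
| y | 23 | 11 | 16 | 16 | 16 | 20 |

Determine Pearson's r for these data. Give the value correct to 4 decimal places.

n = 6, Σx = 66, Σy = 102, Σx² = 858, Σy² = 1818, Σxy = 1213
nΣxy − ΣxΣy = 7278 − 6732 = 546
nΣx² − (Σx)² = 5148 − 4356 = 792; nΣy² − (Σy)² = 10908 − 10404 = 504
r = 546 / √(792 × 504) = 546 / 631.7974 ≈ 0.8642

0.8642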